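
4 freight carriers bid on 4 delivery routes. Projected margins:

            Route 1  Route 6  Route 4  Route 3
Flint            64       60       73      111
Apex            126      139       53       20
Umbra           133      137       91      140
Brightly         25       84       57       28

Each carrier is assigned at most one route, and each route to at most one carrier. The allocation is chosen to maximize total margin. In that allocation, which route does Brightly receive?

Optimal: Flint→Route 3 ($111k), Apex→Route 6 ($139k), Umbra→Route 1 ($133k), Brightly→Route 4 ($57k) — total 111+139+133+57 = $440k.
Column-greedy (each route in turn goes to its best remaining carrier) gives $373k, worse by 67.
Brightly's own top route is Route 6 ($84k), but forcing Brightly→Route 6 and reassigning the rest optimally gives only $423k — worse by 17.

Brightly receives Route 4.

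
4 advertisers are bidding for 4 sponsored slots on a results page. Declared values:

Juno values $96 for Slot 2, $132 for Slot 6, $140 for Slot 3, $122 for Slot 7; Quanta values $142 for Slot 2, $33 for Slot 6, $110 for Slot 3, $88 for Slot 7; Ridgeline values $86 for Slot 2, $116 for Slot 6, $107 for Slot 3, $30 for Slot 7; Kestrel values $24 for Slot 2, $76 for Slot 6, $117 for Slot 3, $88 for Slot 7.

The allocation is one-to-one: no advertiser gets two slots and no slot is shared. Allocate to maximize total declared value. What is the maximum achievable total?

Max total: $497

This is a one-to-one assignment (maximum-weight bipartite matching).
Optimal: Juno→Slot 7 ($122), Quanta→Slot 2 ($142), Ridgeline→Slot 6 ($116), Kestrel→Slot 3 ($117) — total 122+142+116+117 = $497.
Column-greedy (each slot in turn goes to its best remaining advertiser) gives $421, worse by 76.
Swapping Kestrel↔Quanta (Kestrel→Slot 2 $24, Quanta→Slot 3 $110) loses 125.
Checked against all permutations: $497 is optimal.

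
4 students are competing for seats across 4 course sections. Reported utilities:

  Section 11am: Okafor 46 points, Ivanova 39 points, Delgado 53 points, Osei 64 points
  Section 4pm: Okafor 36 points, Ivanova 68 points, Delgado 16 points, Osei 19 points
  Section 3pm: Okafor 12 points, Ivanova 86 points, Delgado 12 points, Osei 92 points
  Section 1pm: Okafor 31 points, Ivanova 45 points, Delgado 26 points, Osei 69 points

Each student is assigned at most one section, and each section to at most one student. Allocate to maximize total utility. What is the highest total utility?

Optimal: Okafor→Section 4pm (36 points), Ivanova→Section 3pm (86 points), Delgado→Section 11am (53 points), Osei→Section 1pm (69 points) — total 36+86+53+69 = 244 points.
Row-greedy (each student in turn takes its best remaining section) gives 177 points, worse by 67.
No other one-to-one assignment exceeds 244 points.

Max total: 244 points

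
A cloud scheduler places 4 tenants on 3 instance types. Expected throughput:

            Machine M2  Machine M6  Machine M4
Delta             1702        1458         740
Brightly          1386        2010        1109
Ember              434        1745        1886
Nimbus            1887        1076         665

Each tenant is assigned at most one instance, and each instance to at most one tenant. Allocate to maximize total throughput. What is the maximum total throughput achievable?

Max total: 5783 ops/s

Optimal: Nimbus→Machine M2 (1887 ops/s), Brightly→Machine M6 (2010 ops/s), Ember→Machine M4 (1886 ops/s) — total 1887+2010+1886 = 5783 ops/s.
Row-greedy (each tenant in turn takes its best remaining instance) gives 5598 ops/s, worse by 185.
Next-best assignment: Delta→Machine M2, Brightly→Machine M6, Ember→Machine M4 = 5598 ops/s.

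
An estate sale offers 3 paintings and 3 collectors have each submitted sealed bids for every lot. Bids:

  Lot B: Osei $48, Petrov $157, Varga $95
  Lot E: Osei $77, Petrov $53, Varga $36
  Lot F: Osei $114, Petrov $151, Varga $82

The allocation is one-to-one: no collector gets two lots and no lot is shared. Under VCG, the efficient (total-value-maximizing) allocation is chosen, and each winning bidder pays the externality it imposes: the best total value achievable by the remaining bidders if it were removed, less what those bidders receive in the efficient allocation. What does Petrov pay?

Efficient allocation: Osei→Lot E ($77), Petrov→Lot F ($151), Varga→Lot B ($95); total welfare W = $323.
Petrov receives Lot F at value $151, so the others get W − 151 = $172.
Without Petrov: best allocation of the remaining 2 bidders over all 3 lots is Osei→Lot F ($114), Varga→Lot B ($95), total $209.
VCG payment = (others' best without Petrov) − (others' welfare with Petrov) = 209 − 172 = $37.

Petrov pays $37.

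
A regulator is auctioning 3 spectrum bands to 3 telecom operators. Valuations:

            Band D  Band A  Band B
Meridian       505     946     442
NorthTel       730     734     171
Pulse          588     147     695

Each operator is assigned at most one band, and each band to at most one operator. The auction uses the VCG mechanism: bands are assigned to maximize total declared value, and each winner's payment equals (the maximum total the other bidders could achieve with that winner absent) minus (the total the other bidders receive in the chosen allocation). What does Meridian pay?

Meridian pays $4M.

Efficient allocation: Meridian→Band A ($946M), NorthTel→Band D ($730M), Pulse→Band B ($695M); total welfare W = $2371M.
Meridian receives Band A at value $946M, so the others get W − 946 = $1425M.
Without Meridian: best allocation of the remaining 2 bidders over all 3 bands is NorthTel→Band A ($734M), Pulse→Band B ($695M), total $1429M.
VCG payment = (others' best without Meridian) − (others' welfare with Meridian) = 1429 − 1425 = $4M.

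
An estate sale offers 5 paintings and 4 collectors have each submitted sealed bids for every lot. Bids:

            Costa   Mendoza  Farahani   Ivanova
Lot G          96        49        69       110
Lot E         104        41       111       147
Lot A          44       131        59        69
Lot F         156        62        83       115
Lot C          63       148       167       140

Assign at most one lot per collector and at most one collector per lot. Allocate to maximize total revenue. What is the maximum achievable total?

Maximum total: $601

This is a one-to-one assignment (maximum-weight bipartite matching).
Optimal: Costa→Lot F ($156), Mendoza→Lot A ($131), Farahani→Lot C ($167), Ivanova→Lot E ($147) — total 156+131+167+147 = $601.
Column-greedy (each lot in turn goes to its best remaining collector) gives $508, worse by 93.
Swapping Farahani↔Mendoza (Farahani→Lot A $59, Mendoza→Lot C $148) loses 91.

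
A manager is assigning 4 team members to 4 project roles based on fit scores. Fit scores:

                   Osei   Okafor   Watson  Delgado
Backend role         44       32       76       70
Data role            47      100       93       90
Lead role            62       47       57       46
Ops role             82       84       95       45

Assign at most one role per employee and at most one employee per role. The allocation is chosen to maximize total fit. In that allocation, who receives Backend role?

Delgado receives Backend role.

Optimal: Osei→Lead role (62 pts), Okafor→Data role (100 pts), Watson→Ops role (95 pts), Delgado→Backend role (70 pts) — total 62+100+95+70 = 327 pts.
Column-greedy (each role in turn goes to its best remaining employee) gives 283 pts, worse by 44.
Every other assignment is strictly worse.
Delgado's own top role is Data role (90 pts), but forcing Delgado→Data role and reassigning the rest optimally gives only 312 pts — worse by 15.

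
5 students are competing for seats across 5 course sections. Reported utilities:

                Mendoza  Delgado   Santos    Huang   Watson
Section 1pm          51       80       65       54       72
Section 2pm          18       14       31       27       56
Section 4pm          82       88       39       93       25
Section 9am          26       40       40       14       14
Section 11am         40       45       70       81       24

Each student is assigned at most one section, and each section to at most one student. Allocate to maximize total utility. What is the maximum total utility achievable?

Optimal: Mendoza→Section 4pm (82 points), Delgado→Section 1pm (80 points), Santos→Section 9am (40 points), Huang→Section 11am (81 points), Watson→Section 2pm (56 points) — total 82+80+40+81+56 = 339 points.
Column-greedy (each section in turn goes to its best remaining student) gives 309 points, worse by 30.
Next-best assignment: Mendoza→Section 9am, Delgado→Section 1pm, Santos→Section 11am, Huang→Section 4pm, Watson→Section 2pm = 325 points.
Every other assignment is strictly worse.

Max total: 339 points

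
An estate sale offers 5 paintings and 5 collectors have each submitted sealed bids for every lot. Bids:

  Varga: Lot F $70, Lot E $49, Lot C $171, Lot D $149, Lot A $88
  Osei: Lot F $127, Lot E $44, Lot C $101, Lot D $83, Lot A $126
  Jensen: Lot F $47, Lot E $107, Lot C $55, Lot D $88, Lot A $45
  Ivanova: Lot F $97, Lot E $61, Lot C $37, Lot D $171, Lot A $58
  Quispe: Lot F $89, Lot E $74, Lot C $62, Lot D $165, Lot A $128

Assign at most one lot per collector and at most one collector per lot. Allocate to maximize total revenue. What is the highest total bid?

Max total: $704

This is the linear assignment problem.
Optimal: Varga→Lot C ($171), Osei→Lot F ($127), Jensen→Lot E ($107), Ivanova→Lot D ($171), Quispe→Lot A ($128) — total 171+127+107+171+128 = $704.
Next-best assignment: Varga→Lot C, Osei→Lot A, Jensen→Lot E, Ivanova→Lot F, Quispe→Lot D = $666.
Swapping Quispe↔Osei (Quispe→Lot F $89, Osei→Lot A $126) loses 40.
Every other assignment is strictly worse.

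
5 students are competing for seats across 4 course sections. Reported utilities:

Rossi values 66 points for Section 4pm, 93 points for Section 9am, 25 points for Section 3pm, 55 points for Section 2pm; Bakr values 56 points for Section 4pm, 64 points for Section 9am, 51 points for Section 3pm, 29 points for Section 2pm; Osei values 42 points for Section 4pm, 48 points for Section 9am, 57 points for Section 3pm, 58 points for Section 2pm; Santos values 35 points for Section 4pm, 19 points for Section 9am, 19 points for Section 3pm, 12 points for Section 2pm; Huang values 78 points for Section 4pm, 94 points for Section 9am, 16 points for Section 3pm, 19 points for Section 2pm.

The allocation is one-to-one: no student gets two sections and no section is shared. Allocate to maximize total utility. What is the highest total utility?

Optimal: Huang→Section 4pm (78 points), Rossi→Section 9am (93 points), Bakr→Section 3pm (51 points), Osei→Section 2pm (58 points) — total 78+93+51+58 = 280 points.
Max-entry greedy (repeatedly take the single best remaining cell) gives 269 points, worse by 11.
Checked against all permutations: 280 points is optimal.

Maximum total: 280 points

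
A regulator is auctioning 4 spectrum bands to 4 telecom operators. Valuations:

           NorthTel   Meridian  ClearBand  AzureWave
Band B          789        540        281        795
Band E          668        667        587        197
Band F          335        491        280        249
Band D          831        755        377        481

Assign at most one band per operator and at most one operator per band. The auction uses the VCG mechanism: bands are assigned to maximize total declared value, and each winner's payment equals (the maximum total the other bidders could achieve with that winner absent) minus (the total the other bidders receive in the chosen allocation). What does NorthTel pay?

Efficient allocation: NorthTel→Band D ($831M), Meridian→Band F ($491M), ClearBand→Band E ($587M), AzureWave→Band B ($795M); total welfare W = $2704M.
NorthTel receives Band D at value $831M, so the others get W − 831 = $1873M.
Without NorthTel: best allocation of the remaining 3 bidders over all 4 bands is Meridian→Band D ($755M), ClearBand→Band E ($587M), AzureWave→Band B ($795M), total $2137M.
VCG payment = (others' best without NorthTel) − (others' welfare with NorthTel) = 2137 − 1873 = $264M.

NorthTel pays $264M.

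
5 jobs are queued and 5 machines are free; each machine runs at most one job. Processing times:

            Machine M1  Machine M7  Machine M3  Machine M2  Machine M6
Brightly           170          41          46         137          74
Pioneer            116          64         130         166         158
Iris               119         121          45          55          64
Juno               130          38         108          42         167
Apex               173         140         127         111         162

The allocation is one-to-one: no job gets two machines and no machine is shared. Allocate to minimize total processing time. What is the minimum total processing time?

Min total: 375 min

Treat this as an assignment problem: match each job to one machine.
Optimal: Brightly→Machine M3 (46 min), Pioneer→Machine M1 (116 min), Iris→Machine M6 (64 min), Juno→Machine M7 (38 min), Apex→Machine M2 (111 min) — total 46+116+64+38+111 = 375 min.
Column-greedy (each machine in turn goes to its cheapest remaining job) gives 384 min, worse by 9.
No other one-to-one assignment undercuts 375 min.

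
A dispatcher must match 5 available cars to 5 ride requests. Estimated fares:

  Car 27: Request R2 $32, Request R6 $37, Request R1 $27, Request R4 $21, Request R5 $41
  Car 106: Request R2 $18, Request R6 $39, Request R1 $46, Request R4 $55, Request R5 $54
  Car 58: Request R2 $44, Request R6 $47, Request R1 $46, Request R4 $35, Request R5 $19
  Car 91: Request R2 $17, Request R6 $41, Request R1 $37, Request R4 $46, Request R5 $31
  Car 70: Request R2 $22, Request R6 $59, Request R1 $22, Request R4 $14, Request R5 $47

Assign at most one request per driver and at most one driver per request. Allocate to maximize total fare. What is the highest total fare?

Maximum total: $237

Optimal: Car 27→Request R2 ($32), Car 106→Request R5 ($54), Car 58→Request R1 ($46), Car 91→Request R4 ($46), Car 70→Request R6 ($59) — total 32+54+46+46+59 = $237.
Max-entry greedy (repeatedly take the single best remaining cell) gives $218, worse by 19.
Next-best assignment: Car 27→Request R5, Car 106→Request R1, Car 58→Request R2, Car 91→Request R4, Car 70→Request R6 = $236.
No other one-to-one assignment exceeds $237.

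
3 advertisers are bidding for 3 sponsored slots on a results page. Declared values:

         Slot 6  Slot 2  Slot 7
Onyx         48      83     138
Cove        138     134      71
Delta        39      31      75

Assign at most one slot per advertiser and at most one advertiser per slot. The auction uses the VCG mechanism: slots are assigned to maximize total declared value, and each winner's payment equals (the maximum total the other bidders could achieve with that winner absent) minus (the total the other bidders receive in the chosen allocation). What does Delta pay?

Delta pays $4.

Efficient allocation: Onyx→Slot 7 ($138), Cove→Slot 2 ($134), Delta→Slot 6 ($39); total welfare W = $311.
Delta receives Slot 6 at value $39, so the others get W − 39 = $272.
Without Delta: best allocation of the remaining 2 bidders over all 3 slots is Onyx→Slot 7 ($138), Cove→Slot 6 ($138), total $276.
VCG payment = (others' best without Delta) − (others' welfare with Delta) = 276 − 272 = $4.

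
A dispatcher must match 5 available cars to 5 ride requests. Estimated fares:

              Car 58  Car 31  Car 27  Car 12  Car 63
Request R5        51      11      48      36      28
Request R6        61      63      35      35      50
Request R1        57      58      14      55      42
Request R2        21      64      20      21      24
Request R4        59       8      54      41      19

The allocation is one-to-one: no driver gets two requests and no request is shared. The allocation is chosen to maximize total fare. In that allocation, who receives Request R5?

Car 27 receives Request R5.

Optimal: Car 58→Request R4 ($59), Car 31→Request R2 ($64), Car 27→Request R5 ($48), Car 12→Request R1 ($55), Car 63→Request R6 ($50) — total 59+64+48+55+50 = $276.
Column-greedy (each request in turn goes to its best remaining driver) gives $247, worse by 29.
Next-best assignment: Car 58→Request R5, Car 31→Request R2, Car 27→Request R4, Car 12→Request R1, Car 63→Request R6 = $274.
Car 27's own top request is Request R4 ($54), but forcing Car 27→Request R4 and reassigning the rest optimally gives only $274 — worse by 2.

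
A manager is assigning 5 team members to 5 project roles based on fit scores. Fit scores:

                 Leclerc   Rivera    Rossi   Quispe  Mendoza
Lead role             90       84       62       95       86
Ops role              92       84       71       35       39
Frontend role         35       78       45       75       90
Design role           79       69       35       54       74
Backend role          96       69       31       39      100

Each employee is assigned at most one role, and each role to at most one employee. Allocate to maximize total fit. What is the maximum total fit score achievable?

Treat this as an assignment problem: match each employee to one role.
Optimal: Leclerc→Design role (79 pts), Rivera→Frontend role (78 pts), Rossi→Ops role (71 pts), Quispe→Lead role (95 pts), Mendoza→Backend role (100 pts) — total 79+78+71+95+100 = 423 pts.
Max-entry greedy (repeatedly take the single best remaining cell) gives 400 pts, worse by 23.
Next-best assignment: Leclerc→Backend role, Rivera→Design role, Rossi→Ops role, Quispe→Lead role, Mendoza→Frontend role = 421 pts.
Every other assignment is strictly worse.

Max total: 423 pts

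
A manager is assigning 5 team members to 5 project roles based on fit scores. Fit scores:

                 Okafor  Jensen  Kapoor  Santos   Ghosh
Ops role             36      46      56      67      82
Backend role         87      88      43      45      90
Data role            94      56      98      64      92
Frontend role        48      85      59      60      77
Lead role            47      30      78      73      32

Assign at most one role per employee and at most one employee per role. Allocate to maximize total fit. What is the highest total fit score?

Maximum total: 425 pts

Treat this as an assignment problem: match each employee to one role.
Optimal: Okafor→Backend role (87 pts), Jensen→Frontend role (85 pts), Kapoor→Data role (98 pts), Santos→Lead role (73 pts), Ghosh→Ops role (82 pts) — total 87+85+98+73+82 = 425 pts.
Max-entry greedy (repeatedly take the single best remaining cell) gives 382 pts, worse by 43.
Next-best assignment: Okafor→Data role, Jensen→Frontend role, Kapoor→Lead role, Santos→Ops role, Ghosh→Backend role = 414 pts.
Checked against all permutations: 425 pts is optimal.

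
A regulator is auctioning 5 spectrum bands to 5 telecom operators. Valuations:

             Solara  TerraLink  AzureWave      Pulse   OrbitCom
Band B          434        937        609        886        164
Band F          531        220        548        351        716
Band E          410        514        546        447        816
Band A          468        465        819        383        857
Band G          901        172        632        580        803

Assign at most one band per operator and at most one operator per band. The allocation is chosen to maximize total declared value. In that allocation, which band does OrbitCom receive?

OrbitCom receives Band F.

Treat this as an assignment problem: match each operator to one band.
Optimal: Solara→Band G ($901M), TerraLink→Band E ($514M), AzureWave→Band A ($819M), Pulse→Band B ($886M), OrbitCom→Band F ($716M) — total 901+514+819+886+716 = $3836M.
Swapping TerraLink↔Solara (TerraLink→Band G $172M, Solara→Band E $410M) loses 833.
Every other assignment is strictly worse.
OrbitCom's own top band is Band A ($857M), but forcing OrbitCom→Band A and reassigning the rest optimally gives only $3706M — worse by 130.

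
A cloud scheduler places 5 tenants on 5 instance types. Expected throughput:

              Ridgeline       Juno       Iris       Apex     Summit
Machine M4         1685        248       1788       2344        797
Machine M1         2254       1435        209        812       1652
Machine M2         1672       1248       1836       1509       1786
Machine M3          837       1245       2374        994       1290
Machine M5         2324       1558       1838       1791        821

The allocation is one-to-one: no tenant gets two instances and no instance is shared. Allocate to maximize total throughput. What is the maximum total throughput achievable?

Optimal: Ridgeline→Machine M1 (2254 ops/s), Juno→Machine M5 (1558 ops/s), Iris→Machine M3 (2374 ops/s), Apex→Machine M4 (2344 ops/s), Summit→Machine M2 (1786 ops/s) — total 2254+1558+2374+2344+1786 = 10316 ops/s.
Row-greedy (each tenant in turn takes its best remaining instance) gives 10263 ops/s, worse by 53.
Next-best assignment: Ridgeline→Machine M5, Juno→Machine M1, Iris→Machine M3, Apex→Machine M4, Summit→Machine M2 = 10263 ops/s.
Swapping Juno↔Summit (Juno→Machine M2 1248 ops/s, Summit→Machine M5 821 ops/s) loses 1275.
Checked against all permutations: 10316 ops/s is optimal.

Max total: 10316 ops/s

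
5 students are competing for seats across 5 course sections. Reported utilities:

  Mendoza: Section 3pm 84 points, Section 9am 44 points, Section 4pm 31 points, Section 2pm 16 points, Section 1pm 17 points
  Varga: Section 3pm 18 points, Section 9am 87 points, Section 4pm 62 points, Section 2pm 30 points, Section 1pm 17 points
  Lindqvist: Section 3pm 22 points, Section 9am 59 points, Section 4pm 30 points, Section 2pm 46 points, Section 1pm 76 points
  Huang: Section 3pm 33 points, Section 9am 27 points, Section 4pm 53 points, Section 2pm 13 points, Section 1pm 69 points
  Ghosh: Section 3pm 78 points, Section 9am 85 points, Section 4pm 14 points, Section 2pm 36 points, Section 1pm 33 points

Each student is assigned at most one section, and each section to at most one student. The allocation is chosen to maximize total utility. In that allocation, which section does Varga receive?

Optimal: Mendoza→Section 3pm (84 points), Varga→Section 4pm (62 points), Lindqvist→Section 2pm (46 points), Huang→Section 1pm (69 points), Ghosh→Section 9am (85 points) — total 84+62+46+69+85 = 346 points.
Max-entry greedy (repeatedly take the single best remaining cell) gives 336 points, worse by 10.
Every other assignment is strictly worse.
Varga's own top section is Section 9am (87 points), but forcing Varga→Section 9am and reassigning the rest optimally gives only 336 points — worse by 10.

Varga receives Section 4pm.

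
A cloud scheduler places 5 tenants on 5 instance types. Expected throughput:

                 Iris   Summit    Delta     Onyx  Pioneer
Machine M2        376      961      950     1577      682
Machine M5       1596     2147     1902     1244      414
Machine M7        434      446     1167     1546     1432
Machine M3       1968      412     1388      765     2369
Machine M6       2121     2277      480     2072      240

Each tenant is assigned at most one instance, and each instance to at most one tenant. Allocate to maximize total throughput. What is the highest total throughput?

Optimal: Iris→Machine M6 (2121 ops/s), Summit→Machine M5 (2147 ops/s), Delta→Machine M7 (1167 ops/s), Onyx→Machine M2 (1577 ops/s), Pioneer→Machine M3 (2369 ops/s) — total 2121+2147+1167+1577+2369 = 9381 ops/s.
Max-entry greedy (repeatedly take the single best remaining cell) gives 8559 ops/s, worse by 822.
Next-best assignment: Iris→Machine M3, Summit→Machine M6, Delta→Machine M5, Onyx→Machine M2, Pioneer→Machine M7 = 9156 ops/s.
Swapping Summit↔Delta (Summit→Machine M7 446 ops/s, Delta→Machine M5 1902 ops/s) loses 966.

Max total: 9381 ops/s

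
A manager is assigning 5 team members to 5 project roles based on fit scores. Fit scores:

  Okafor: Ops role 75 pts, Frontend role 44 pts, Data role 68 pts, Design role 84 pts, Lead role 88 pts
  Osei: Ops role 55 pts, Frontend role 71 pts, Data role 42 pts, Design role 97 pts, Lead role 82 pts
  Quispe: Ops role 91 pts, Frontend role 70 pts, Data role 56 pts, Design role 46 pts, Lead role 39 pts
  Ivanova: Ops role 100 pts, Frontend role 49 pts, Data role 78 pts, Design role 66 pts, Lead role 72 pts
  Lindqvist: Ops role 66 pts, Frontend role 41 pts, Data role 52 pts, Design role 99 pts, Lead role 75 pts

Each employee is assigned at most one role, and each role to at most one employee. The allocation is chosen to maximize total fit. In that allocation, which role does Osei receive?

This is the linear assignment problem.
Optimal: Okafor→Lead role (88 pts), Osei→Frontend role (71 pts), Quispe→Ops role (91 pts), Ivanova→Data role (78 pts), Lindqvist→Design role (99 pts) — total 88+71+91+78+99 = 427 pts.
Column-greedy (each role in turn goes to its best remaining employee) gives 377 pts, worse by 50.
Next-best assignment: Okafor→Data role, Osei→Lead role, Quispe→Frontend role, Ivanova→Ops role, Lindqvist→Design role = 419 pts.
Osei's own top role is Design role (97 pts), but forcing Osei→Design role and reassigning the rest optimally gives only 410 pts — worse by 17.

Osei receives Frontend role.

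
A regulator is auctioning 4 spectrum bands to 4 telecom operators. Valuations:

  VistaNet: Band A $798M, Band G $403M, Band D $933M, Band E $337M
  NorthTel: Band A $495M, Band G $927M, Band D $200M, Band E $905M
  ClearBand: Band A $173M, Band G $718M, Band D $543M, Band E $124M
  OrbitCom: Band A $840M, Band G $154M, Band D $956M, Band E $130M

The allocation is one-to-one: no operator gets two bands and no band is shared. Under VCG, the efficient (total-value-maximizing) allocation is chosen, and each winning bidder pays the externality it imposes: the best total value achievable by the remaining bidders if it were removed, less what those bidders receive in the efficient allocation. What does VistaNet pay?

VistaNet pays $116M.

Efficient allocation: VistaNet→Band D ($933M), NorthTel→Band E ($905M), ClearBand→Band G ($718M), OrbitCom→Band A ($840M); total welfare W = $3396M.
VistaNet receives Band D at value $933M, so the others get W − 933 = $2463M.
Without VistaNet: best allocation of the remaining 3 bidders over all 4 bands is NorthTel→Band E ($905M), ClearBand→Band G ($718M), OrbitCom→Band D ($956M), total $2579M.
VCG payment = (others' best without VistaNet) − (others' welfare with VistaNet) = 2579 − 2463 = $116M.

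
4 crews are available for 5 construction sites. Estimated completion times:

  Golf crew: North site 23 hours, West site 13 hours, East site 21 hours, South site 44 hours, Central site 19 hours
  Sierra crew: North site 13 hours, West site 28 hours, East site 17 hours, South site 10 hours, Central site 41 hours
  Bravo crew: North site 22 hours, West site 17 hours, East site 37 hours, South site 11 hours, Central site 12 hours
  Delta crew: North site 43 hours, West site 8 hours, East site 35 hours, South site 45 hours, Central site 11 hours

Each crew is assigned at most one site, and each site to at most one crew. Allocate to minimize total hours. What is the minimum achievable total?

Optimal: Golf crew→West site (13 hours), Sierra crew→North site (13 hours), Bravo crew→South site (11 hours), Delta crew→Central site (11 hours) — total 13+13+11+11 = 48 hours.
Column-greedy (each site in turn goes to its cheapest remaining crew) gives 53 hours, worse by 5.
Swapping Delta crew↔Sierra crew (Delta crew→North site 43 hours, Sierra crew→Central site 41 hours) adds 60.

Minimum total: 48 hours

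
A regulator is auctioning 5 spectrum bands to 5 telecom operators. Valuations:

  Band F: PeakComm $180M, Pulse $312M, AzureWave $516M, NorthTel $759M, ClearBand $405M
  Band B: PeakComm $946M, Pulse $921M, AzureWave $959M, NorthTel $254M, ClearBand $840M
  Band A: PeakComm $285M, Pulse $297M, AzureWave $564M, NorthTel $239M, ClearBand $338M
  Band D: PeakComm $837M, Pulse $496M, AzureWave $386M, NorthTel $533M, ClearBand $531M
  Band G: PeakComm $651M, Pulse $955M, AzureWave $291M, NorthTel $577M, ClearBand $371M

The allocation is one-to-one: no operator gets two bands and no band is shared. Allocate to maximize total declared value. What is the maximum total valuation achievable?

Optimal: PeakComm→Band D ($837M), Pulse→Band G ($955M), AzureWave→Band A ($564M), NorthTel→Band F ($759M), ClearBand→Band B ($840M) — total 837+955+564+759+840 = $3955M.
Max-entry greedy (repeatedly take the single best remaining cell) gives $3848M, worse by 107.
Swapping PeakComm↔Pulse (PeakComm→Band G $651M, Pulse→Band D $496M) loses 645.
Every other assignment is strictly worse.

Max total: $3955M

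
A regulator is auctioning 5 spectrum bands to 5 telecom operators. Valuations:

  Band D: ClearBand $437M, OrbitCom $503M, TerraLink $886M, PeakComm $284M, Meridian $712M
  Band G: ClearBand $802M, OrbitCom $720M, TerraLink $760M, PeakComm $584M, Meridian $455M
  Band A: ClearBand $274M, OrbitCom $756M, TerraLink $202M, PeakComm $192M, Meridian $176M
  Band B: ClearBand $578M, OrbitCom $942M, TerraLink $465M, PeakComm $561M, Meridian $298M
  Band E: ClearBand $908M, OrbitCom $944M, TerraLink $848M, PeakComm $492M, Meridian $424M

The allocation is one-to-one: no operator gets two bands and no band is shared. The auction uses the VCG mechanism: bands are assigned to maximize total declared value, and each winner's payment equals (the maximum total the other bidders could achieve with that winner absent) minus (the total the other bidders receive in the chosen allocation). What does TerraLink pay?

Efficient allocation: ClearBand→Band E ($908M), OrbitCom→Band A ($756M), TerraLink→Band G ($760M), PeakComm→Band B ($561M), Meridian→Band D ($712M); total welfare W = $3697M.
TerraLink receives Band G at value $760M, so the others get W − 760 = $2937M.
Without TerraLink: best allocation of the remaining 4 bidders over all 5 bands is ClearBand→Band E ($908M), OrbitCom→Band B ($942M), PeakComm→Band G ($584M), Meridian→Band D ($712M), total $3146M.
VCG payment = (others' best without TerraLink) − (others' welfare with TerraLink) = 3146 − 2937 = $209M.

TerraLink pays $209M.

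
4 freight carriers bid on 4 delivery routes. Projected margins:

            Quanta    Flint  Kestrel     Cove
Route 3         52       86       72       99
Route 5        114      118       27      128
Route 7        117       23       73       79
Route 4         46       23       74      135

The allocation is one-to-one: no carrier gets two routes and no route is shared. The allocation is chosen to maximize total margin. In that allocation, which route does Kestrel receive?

Kestrel receives Route 3.

Optimal: Quanta→Route 7 ($117k), Flint→Route 5 ($118k), Kestrel→Route 3 ($72k), Cove→Route 4 ($135k) — total 117+118+72+135 = $442k.
Column-greedy (each route in turn goes to its best remaining carrier) gives $408k, worse by 34.
Swapping Quanta↔Flint (Quanta→Route 5 $114k, Flint→Route 7 $23k) loses 98.
Every other assignment is strictly worse.
Kestrel's own top route is Route 4 ($74k), but forcing Kestrel→Route 4 and reassigning the rest optimally gives only $408k — worse by 34.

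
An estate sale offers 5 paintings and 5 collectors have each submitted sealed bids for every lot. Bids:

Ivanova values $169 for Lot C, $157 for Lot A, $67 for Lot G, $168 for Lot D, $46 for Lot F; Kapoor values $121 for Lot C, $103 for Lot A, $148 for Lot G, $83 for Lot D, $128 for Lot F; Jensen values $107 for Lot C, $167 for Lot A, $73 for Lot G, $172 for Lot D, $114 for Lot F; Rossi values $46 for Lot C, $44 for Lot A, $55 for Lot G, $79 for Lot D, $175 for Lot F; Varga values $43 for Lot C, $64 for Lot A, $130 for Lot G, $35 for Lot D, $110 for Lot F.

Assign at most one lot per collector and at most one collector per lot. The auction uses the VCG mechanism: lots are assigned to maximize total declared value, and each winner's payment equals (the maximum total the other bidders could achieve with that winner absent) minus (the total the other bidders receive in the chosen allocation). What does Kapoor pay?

Efficient allocation: Ivanova→Lot D ($168), Kapoor→Lot C ($121), Jensen→Lot A ($167), Rossi→Lot F ($175), Varga→Lot G ($130); total welfare W = $761.
Kapoor receives Lot C at value $121, so the others get W − 121 = $640.
Without Kapoor: best allocation of the remaining 4 bidders over all 5 lots is Ivanova→Lot C ($169), Jensen→Lot D ($172), Rossi→Lot F ($175), Varga→Lot G ($130), total $646.
VCG payment = (others' best without Kapoor) − (others' welfare with Kapoor) = 646 − 640 = $6.

Kapoor pays $6.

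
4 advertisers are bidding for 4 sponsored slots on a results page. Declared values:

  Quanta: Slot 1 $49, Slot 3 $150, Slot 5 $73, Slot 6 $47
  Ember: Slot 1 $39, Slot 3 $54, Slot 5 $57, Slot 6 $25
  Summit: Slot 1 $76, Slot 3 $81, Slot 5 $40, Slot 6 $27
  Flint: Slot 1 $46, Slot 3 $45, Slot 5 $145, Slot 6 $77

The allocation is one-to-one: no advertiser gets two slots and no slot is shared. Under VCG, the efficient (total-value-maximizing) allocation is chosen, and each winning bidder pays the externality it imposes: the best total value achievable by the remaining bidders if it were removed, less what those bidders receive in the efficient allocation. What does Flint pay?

Flint pays $32.

Efficient allocation: Quanta→Slot 3 ($150), Ember→Slot 6 ($25), Summit→Slot 1 ($76), Flint→Slot 5 ($145); total welfare W = $396.
Flint receives Slot 5 at value $145, so the others get W − 145 = $251.
Without Flint: best allocation of the remaining 3 bidders over all 4 slots is Quanta→Slot 3 ($150), Ember→Slot 5 ($57), Summit→Slot 1 ($76), total $283.
VCG payment = (others' best without Flint) − (others' welfare with Flint) = 283 − 251 = $32.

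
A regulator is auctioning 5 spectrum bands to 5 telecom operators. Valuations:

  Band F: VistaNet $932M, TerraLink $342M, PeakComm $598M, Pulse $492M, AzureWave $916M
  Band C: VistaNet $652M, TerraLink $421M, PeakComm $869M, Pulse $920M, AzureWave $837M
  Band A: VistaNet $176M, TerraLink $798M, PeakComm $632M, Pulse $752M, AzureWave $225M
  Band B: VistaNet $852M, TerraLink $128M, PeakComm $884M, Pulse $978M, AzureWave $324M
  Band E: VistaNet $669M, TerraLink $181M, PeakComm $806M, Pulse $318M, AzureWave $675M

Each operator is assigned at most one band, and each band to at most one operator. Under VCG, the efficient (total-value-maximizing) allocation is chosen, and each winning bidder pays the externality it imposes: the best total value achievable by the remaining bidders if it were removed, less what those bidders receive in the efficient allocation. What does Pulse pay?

Pulse pays $78M.

Efficient allocation: VistaNet→Band F ($932M), TerraLink→Band A ($798M), PeakComm→Band E ($806M), Pulse→Band B ($978M), AzureWave→Band C ($837M); total welfare W = $4351M.
Pulse receives Band B at value $978M, so the others get W − 978 = $3373M.
Without Pulse: best allocation of the remaining 4 bidders over all 5 bands is VistaNet→Band F ($932M), TerraLink→Band A ($798M), PeakComm→Band B ($884M), AzureWave→Band C ($837M), total $3451M.
VCG payment = (others' best without Pulse) − (others' welfare with Pulse) = 3451 − 3373 = $78M.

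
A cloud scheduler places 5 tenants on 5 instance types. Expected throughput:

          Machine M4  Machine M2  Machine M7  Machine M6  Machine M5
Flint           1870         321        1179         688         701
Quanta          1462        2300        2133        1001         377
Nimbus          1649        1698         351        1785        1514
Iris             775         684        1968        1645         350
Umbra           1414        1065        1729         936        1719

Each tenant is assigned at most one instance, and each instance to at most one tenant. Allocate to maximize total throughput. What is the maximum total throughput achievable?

Max total: 9642 ops/s

Optimal: Flint→Machine M4 (1870 ops/s), Quanta→Machine M2 (2300 ops/s), Nimbus→Machine M6 (1785 ops/s), Iris→Machine M7 (1968 ops/s), Umbra→Machine M5 (1719 ops/s) — total 1870+2300+1785+1968+1719 = 9642 ops/s.
Swapping Nimbus↔Iris (Nimbus→Machine M7 351 ops/s, Iris→Machine M6 1645 ops/s) loses 1757.
Every other assignment is strictly worse.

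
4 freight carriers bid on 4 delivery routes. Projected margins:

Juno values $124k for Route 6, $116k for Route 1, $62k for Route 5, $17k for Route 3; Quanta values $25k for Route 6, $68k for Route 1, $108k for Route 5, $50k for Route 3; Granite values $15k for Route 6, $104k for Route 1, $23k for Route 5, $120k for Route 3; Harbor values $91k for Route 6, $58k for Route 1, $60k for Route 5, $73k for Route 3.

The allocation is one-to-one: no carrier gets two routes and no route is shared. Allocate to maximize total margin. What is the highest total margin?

Treat this as an assignment problem: match each carrier to one route.
Optimal: Juno→Route 1 ($116k), Quanta→Route 5 ($108k), Granite→Route 3 ($120k), Harbor→Route 6 ($91k) — total 116+108+120+91 = $435k.
Column-greedy (each route in turn goes to its best remaining carrier) gives $409k, worse by 26.
Swapping Quanta↔Harbor (Quanta→Route 6 $25k, Harbor→Route 5 $60k) loses 114.
Checked against all permutations: $435k is optimal.

Maximum total: $435k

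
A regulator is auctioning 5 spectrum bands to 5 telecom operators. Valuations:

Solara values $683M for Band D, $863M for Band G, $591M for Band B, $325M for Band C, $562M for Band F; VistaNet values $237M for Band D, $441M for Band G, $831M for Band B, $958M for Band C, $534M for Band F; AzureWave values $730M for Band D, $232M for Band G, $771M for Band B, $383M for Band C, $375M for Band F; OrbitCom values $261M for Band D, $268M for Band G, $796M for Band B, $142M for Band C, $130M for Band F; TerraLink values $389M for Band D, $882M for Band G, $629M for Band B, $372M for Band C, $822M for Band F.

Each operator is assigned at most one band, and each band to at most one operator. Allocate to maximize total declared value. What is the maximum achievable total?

Treat this as an assignment problem: match each operator to one band.
Optimal: Solara→Band G ($863M), VistaNet→Band C ($958M), AzureWave→Band D ($730M), OrbitCom→Band B ($796M), TerraLink→Band F ($822M) — total 863+958+730+796+822 = $4169M.
Column-greedy (each band in turn goes to its best remaining operator) gives $2898M, worse by 1271.
Next-best assignment: Solara→Band F, VistaNet→Band C, AzureWave→Band D, OrbitCom→Band B, TerraLink→Band G = $3928M.

Maximum total: $4169M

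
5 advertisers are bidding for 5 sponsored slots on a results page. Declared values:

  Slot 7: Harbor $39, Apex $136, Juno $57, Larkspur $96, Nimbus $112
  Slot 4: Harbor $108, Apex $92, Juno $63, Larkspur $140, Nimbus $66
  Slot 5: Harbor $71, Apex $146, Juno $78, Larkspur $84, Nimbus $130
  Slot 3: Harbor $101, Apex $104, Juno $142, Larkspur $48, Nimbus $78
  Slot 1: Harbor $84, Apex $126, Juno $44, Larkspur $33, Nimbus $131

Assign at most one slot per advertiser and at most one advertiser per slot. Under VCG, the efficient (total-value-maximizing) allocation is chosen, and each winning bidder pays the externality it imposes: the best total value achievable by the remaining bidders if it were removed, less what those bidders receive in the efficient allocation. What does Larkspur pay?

Efficient allocation: Harbor→Slot 1 ($84), Apex→Slot 7 ($136), Juno→Slot 3 ($142), Larkspur→Slot 4 ($140), Nimbus→Slot 5 ($130); total welfare W = $632.
Larkspur receives Slot 4 at value $140, so the others get W − 140 = $492.
Without Larkspur: best allocation of the remaining 4 bidders over all 5 slots is Harbor→Slot 4 ($108), Apex→Slot 5 ($146), Juno→Slot 3 ($142), Nimbus→Slot 1 ($131), total $527.
VCG payment = (others' best without Larkspur) − (others' welfare with Larkspur) = 527 − 492 = $35.

Larkspur pays $35.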